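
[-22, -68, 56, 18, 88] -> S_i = Random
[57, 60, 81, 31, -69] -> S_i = Random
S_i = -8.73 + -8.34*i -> [-8.73, -17.07, -25.41, -33.75, -42.09]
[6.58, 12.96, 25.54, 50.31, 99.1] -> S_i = 6.58*1.97^i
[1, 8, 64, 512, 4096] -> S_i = 1*8^i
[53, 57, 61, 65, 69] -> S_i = 53 + 4*i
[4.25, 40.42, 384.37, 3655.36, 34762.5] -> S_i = 4.25*9.51^i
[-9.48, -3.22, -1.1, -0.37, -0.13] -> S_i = -9.48*0.34^i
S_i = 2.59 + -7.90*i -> [2.59, -5.31, -13.21, -21.11, -29.01]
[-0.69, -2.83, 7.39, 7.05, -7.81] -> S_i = Random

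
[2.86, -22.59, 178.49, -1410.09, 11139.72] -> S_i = 2.86*(-7.90)^i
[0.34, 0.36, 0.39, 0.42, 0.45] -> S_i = 0.34*1.07^i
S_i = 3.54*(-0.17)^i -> [3.54, -0.6, 0.1, -0.02, 0.0]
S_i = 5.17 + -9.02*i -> [5.17, -3.85, -12.87, -21.89, -30.91]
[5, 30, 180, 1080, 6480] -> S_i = 5*6^i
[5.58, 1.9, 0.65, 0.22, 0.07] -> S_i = 5.58*0.34^i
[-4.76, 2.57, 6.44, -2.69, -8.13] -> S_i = Random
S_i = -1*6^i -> [-1, -6, -36, -216, -1296]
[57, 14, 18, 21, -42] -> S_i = Random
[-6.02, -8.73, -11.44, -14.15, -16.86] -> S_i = -6.02 + -2.71*i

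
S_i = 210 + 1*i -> [210, 211, 212, 213, 214]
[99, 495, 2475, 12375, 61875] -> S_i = 99*5^i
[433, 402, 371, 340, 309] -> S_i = 433 + -31*i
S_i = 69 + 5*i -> [69, 74, 79, 84, 89]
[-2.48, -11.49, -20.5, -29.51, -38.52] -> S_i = -2.48 + -9.01*i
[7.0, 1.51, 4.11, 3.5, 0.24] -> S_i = Random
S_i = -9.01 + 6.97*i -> [-9.01, -2.04, 4.93, 11.9, 18.87]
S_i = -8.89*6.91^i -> [-8.89, -61.43, -424.48, -2933.16, -20268.14]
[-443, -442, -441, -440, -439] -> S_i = -443 + 1*i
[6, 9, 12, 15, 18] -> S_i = 6 + 3*i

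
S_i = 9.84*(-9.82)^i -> [9.84, -96.63, 948.89, -9318.15, 91504.2]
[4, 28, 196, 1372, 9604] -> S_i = 4*7^i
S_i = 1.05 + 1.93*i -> [1.05, 2.98, 4.91, 6.84, 8.77]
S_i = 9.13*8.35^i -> [9.13, 76.24, 636.57, 5315.33, 44383.0]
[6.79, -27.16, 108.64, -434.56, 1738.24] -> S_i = 6.79*(-4.00)^i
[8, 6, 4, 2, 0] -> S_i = 8 + -2*i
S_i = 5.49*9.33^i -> [5.49, 51.22, 477.9, 4458.79, 41600.54]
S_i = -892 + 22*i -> [-892, -870, -848, -826, -804]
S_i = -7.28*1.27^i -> [-7.28, -9.25, -11.74, -14.91, -18.94]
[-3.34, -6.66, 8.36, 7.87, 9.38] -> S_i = Random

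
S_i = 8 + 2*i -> [8, 10, 12, 14, 16]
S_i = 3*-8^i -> [3, -24, 192, -1536, 12288]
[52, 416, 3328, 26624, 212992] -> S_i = 52*8^i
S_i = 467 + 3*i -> [467, 470, 473, 476, 479]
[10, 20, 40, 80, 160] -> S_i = 10*2^i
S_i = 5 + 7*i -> [5, 12, 19, 26, 33]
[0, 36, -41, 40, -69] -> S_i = Random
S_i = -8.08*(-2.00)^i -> [-8.08, 16.16, -32.32, 64.64, -129.28]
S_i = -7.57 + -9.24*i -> [-7.57, -16.81, -26.05, -35.29, -44.53]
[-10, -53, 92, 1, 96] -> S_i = Random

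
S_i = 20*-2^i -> [20, -40, 80, -160, 320]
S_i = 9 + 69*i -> [9, 78, 147, 216, 285]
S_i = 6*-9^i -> [6, -54, 486, -4374, 39366]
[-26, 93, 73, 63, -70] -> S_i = Random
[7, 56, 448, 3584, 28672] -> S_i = 7*8^i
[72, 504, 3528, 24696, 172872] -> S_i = 72*7^i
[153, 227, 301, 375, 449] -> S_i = 153 + 74*i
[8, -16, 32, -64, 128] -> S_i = 8*-2^i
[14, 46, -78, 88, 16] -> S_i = Random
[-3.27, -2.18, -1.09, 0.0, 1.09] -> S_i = -3.27 + 1.09*i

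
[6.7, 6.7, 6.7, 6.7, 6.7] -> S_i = 6.70*1.00^i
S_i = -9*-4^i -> [-9, 36, -144, 576, -2304]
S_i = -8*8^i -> [-8, -64, -512, -4096, -32768]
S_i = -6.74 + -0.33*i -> [-6.74, -7.07, -7.4, -7.73, -8.06]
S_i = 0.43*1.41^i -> [0.43, 0.61, 0.85, 1.21, 1.7]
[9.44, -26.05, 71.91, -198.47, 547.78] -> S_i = 9.44*(-2.76)^i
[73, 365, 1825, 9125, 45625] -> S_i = 73*5^i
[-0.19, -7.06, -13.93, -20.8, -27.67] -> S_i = -0.19 + -6.87*i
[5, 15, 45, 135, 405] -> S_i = 5*3^i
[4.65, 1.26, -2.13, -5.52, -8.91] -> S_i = 4.65 + -3.39*i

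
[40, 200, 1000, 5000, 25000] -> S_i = 40*5^i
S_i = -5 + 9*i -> [-5, 4, 13, 22, 31]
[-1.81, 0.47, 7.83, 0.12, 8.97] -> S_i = Random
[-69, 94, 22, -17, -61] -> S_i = Random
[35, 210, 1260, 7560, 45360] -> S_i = 35*6^i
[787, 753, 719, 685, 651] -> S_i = 787 + -34*i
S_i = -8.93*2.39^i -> [-8.93, -21.34, -51.01, -121.91, -291.37]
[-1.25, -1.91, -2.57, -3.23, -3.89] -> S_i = -1.25 + -0.66*i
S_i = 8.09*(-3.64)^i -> [8.09, -29.45, 107.19, -390.17, 1420.21]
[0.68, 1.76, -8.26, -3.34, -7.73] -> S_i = Random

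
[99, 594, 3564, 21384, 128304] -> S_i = 99*6^i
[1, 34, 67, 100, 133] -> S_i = 1 + 33*i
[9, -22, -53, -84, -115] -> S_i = 9 + -31*i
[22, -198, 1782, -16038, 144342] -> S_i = 22*-9^i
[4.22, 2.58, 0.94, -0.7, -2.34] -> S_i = 4.22 + -1.64*i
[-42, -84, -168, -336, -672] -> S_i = -42*2^i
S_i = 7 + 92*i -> [7, 99, 191, 283, 375]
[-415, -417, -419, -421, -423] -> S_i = -415 + -2*i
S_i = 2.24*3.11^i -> [2.24, 6.97, 21.67, 67.38, 209.55]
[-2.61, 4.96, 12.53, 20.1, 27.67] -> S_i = -2.61 + 7.57*i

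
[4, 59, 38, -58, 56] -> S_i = Random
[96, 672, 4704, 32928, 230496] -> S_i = 96*7^i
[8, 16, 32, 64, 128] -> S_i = 8*2^i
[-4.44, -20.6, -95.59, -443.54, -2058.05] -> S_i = -4.44*4.64^i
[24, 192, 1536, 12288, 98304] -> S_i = 24*8^i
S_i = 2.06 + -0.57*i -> [2.06, 1.49, 0.92, 0.35, -0.22]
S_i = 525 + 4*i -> [525, 529, 533, 537, 541]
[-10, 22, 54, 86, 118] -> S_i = -10 + 32*i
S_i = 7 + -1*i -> [7, 6, 5, 4, 3]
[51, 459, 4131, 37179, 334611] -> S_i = 51*9^i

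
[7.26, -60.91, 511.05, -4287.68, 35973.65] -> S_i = 7.26*(-8.39)^i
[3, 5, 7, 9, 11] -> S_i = 3 + 2*i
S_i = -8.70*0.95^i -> [-8.7, -8.26, -7.85, -7.46, -7.09]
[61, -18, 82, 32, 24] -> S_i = Random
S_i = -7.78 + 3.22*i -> [-7.78, -4.56, -1.34, 1.88, 5.1]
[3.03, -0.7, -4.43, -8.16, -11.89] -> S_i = 3.03 + -3.73*i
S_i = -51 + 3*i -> [-51, -48, -45, -42, -39]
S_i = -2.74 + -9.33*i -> [-2.74, -12.07, -21.4, -30.73, -40.06]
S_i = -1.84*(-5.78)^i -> [-1.84, 10.64, -61.47, 355.31, -2053.66]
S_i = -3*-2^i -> [-3, 6, -12, 24, -48]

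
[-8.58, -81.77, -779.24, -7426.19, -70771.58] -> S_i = -8.58*9.53^i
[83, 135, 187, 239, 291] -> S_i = 83 + 52*i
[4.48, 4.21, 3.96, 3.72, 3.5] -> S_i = 4.48*0.94^i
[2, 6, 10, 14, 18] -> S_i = 2 + 4*i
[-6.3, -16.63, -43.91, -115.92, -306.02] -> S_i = -6.30*2.64^i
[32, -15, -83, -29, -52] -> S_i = Random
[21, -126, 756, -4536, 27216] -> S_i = 21*-6^i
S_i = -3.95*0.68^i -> [-3.95, -2.69, -1.83, -1.24, -0.84]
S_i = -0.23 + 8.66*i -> [-0.23, 8.43, 17.09, 25.75, 34.41]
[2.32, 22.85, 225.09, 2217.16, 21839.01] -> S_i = 2.32*9.85^i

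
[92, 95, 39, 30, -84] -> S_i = Random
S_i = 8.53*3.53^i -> [8.53, 30.11, 106.29, 375.21, 1324.49]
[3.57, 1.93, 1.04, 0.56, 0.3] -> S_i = 3.57*0.54^i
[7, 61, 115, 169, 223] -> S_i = 7 + 54*i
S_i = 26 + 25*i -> [26, 51, 76, 101, 126]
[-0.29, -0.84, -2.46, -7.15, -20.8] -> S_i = -0.29*2.91^i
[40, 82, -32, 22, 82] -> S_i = Random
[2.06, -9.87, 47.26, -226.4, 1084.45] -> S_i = 2.06*(-4.79)^i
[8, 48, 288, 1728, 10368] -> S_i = 8*6^i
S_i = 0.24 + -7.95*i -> [0.24, -7.71, -15.66, -23.61, -31.56]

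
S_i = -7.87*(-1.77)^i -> [-7.87, 13.93, -24.66, 43.64, -77.24]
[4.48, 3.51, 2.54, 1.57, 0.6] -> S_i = 4.48 + -0.97*i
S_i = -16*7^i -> [-16, -112, -784, -5488, -38416]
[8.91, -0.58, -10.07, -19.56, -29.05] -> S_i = 8.91 + -9.49*i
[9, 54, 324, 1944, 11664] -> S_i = 9*6^i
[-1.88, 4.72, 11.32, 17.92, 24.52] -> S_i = -1.88 + 6.60*i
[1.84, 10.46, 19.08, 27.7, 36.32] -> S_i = 1.84 + 8.62*i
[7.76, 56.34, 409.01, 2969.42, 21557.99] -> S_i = 7.76*7.26^i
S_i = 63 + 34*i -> [63, 97, 131, 165, 199]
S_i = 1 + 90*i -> [1, 91, 181, 271, 361]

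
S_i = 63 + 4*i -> [63, 67, 71, 75, 79]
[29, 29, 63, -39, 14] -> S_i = Random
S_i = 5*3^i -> [5, 15, 45, 135, 405]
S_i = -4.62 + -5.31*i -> [-4.62, -9.93, -15.24, -20.55, -25.86]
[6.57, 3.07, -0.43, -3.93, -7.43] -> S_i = 6.57 + -3.50*i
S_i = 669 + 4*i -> [669, 673, 677, 681, 685]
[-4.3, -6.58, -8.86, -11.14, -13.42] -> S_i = -4.30 + -2.28*i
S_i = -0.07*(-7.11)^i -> [-0.07, 0.5, -3.54, 25.16, -178.89]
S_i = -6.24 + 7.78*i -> [-6.24, 1.54, 9.32, 17.1, 24.88]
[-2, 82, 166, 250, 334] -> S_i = -2 + 84*i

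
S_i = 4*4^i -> [4, 16, 64, 256, 1024]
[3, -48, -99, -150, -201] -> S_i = 3 + -51*i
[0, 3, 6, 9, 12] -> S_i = 0 + 3*i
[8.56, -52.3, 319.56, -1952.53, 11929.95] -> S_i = 8.56*(-6.11)^i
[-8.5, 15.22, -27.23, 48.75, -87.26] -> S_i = -8.50*(-1.79)^i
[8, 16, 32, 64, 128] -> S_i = 8*2^i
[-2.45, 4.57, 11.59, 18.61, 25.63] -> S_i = -2.45 + 7.02*i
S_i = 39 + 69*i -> [39, 108, 177, 246, 315]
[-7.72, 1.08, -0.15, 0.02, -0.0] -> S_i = -7.72*(-0.14)^i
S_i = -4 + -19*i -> [-4, -23, -42, -61, -80]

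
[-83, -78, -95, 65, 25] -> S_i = Random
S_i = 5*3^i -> [5, 15, 45, 135, 405]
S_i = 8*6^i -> [8, 48, 288, 1728, 10368]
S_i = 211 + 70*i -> [211, 281, 351, 421, 491]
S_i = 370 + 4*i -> [370, 374, 378, 382, 386]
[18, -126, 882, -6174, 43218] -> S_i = 18*-7^i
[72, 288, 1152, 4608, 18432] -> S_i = 72*4^i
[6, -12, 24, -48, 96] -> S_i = 6*-2^i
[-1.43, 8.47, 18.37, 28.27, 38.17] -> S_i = -1.43 + 9.90*i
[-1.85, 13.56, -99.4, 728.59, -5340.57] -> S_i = -1.85*(-7.33)^i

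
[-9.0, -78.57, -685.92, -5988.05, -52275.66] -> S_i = -9.00*8.73^i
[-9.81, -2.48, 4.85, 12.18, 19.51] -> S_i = -9.81 + 7.33*i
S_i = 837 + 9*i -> [837, 846, 855, 864, 873]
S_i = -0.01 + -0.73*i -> [-0.01, -0.74, -1.47, -2.2, -2.93]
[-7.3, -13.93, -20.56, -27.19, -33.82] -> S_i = -7.30 + -6.63*i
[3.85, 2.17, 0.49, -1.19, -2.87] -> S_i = 3.85 + -1.68*i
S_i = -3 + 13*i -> [-3, 10, 23, 36, 49]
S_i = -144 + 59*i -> [-144, -85, -26, 33, 92]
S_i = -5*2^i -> [-5, -10, -20, -40, -80]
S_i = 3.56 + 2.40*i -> [3.56, 5.96, 8.36, 10.76, 13.16]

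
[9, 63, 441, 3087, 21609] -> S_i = 9*7^i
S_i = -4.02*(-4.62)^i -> [-4.02, 18.57, -85.8, 396.42, -1831.45]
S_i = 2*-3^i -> [2, -6, 18, -54, 162]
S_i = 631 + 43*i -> [631, 674, 717, 760, 803]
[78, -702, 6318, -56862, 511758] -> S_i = 78*-9^i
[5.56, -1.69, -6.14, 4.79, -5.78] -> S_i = Random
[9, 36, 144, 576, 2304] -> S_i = 9*4^i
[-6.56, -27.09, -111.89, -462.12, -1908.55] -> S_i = -6.56*4.13^i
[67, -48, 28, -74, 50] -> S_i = Random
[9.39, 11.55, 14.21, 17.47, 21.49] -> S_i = 9.39*1.23^i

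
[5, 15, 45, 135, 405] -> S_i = 5*3^i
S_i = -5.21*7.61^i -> [-5.21, -39.65, -301.72, -2296.1, -17473.36]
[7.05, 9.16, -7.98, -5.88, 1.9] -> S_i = Random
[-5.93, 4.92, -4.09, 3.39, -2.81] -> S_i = -5.93*(-0.83)^i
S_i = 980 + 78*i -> [980, 1058, 1136, 1214, 1292]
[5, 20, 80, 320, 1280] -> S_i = 5*4^i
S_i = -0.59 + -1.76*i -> [-0.59, -2.35, -4.11, -5.87, -7.63]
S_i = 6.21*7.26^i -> [6.21, 45.08, 327.31, 2376.3, 17251.95]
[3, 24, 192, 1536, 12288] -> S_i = 3*8^i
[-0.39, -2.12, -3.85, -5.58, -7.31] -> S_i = -0.39 + -1.73*i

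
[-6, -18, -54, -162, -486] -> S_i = -6*3^i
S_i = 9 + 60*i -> [9, 69, 129, 189, 249]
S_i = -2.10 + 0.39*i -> [-2.1, -1.71, -1.32, -0.93, -0.54]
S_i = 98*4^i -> [98, 392, 1568, 6272, 25088]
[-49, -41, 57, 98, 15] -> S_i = Random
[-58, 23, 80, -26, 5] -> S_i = Random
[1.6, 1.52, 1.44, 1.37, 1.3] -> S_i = 1.60*0.95^i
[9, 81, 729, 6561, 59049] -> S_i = 9*9^i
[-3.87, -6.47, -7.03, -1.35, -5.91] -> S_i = Random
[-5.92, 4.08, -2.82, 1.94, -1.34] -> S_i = -5.92*(-0.69)^i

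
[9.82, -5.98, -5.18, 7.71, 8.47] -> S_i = Random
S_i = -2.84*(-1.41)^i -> [-2.84, 4.0, -5.65, 7.96, -11.23]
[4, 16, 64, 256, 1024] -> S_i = 4*4^i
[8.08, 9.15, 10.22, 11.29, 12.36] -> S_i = 8.08 + 1.07*i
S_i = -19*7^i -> [-19, -133, -931, -6517, -45619]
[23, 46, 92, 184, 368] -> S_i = 23*2^i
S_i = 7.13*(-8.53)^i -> [7.13, -60.82, 518.79, -4425.24, 37747.28]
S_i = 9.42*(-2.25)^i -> [9.42, -21.2, 47.69, -107.3, 241.42]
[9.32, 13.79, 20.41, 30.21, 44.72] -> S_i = 9.32*1.48^i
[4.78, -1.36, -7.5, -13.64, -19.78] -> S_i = 4.78 + -6.14*i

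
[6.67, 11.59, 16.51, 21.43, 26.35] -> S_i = 6.67 + 4.92*i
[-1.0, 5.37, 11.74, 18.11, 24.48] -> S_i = -1.00 + 6.37*i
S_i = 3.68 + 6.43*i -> [3.68, 10.11, 16.54, 22.97, 29.4]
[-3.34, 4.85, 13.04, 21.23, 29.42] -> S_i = -3.34 + 8.19*i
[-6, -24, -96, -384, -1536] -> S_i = -6*4^i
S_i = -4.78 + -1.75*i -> [-4.78, -6.53, -8.28, -10.03, -11.78]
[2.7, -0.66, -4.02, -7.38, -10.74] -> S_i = 2.70 + -3.36*i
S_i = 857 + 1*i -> [857, 858, 859, 860, 861]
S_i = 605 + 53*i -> [605, 658, 711, 764, 817]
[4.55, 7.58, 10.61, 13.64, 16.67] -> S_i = 4.55 + 3.03*i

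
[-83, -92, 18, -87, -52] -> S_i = Random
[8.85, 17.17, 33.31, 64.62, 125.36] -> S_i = 8.85*1.94^i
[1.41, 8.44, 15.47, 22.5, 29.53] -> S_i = 1.41 + 7.03*i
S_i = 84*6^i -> [84, 504, 3024, 18144, 108864]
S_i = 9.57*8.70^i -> [9.57, 83.26, 724.35, 6301.87, 54826.3]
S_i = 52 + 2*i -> [52, 54, 56, 58, 60]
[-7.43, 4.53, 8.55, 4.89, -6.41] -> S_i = Random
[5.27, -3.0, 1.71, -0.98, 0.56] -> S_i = 5.27*(-0.57)^i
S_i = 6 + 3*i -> [6, 9, 12, 15, 18]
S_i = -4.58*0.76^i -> [-4.58, -3.48, -2.65, -2.01, -1.53]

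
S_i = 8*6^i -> [8, 48, 288, 1728, 10368]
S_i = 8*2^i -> [8, 16, 32, 64, 128]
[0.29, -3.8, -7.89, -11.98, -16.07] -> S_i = 0.29 + -4.09*i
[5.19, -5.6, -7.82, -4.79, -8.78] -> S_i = Random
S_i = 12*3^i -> [12, 36, 108, 324, 972]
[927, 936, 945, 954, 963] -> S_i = 927 + 9*i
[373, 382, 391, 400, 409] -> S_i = 373 + 9*i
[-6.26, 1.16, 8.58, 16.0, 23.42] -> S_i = -6.26 + 7.42*i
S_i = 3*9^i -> [3, 27, 243, 2187, 19683]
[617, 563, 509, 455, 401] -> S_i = 617 + -54*i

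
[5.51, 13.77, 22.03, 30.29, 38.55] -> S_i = 5.51 + 8.26*i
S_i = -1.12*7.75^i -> [-1.12, -8.68, -67.27, -521.34, -4040.4]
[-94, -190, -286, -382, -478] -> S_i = -94 + -96*i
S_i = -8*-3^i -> [-8, 24, -72, 216, -648]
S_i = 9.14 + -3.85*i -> [9.14, 5.29, 1.44, -2.41, -6.26]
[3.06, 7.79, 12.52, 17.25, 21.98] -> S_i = 3.06 + 4.73*i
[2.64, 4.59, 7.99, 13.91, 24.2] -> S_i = 2.64*1.74^i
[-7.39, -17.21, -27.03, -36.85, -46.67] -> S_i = -7.39 + -9.82*i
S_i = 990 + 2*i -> [990, 992, 994, 996, 998]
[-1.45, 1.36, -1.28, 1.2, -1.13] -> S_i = -1.45*(-0.94)^i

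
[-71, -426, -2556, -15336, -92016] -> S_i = -71*6^i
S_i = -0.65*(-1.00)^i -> [-0.65, 0.65, -0.65, 0.65, -0.65]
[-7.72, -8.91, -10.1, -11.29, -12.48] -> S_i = -7.72 + -1.19*i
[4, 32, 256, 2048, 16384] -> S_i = 4*8^i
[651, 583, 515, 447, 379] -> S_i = 651 + -68*i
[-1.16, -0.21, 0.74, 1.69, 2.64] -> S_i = -1.16 + 0.95*i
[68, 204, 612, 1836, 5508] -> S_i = 68*3^i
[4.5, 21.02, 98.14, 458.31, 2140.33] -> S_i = 4.50*4.67^i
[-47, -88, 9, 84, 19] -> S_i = Random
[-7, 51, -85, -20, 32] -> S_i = Random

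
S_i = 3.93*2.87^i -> [3.93, 11.28, 32.37, 92.9, 266.64]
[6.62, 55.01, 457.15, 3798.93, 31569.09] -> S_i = 6.62*8.31^i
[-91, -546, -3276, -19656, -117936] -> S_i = -91*6^i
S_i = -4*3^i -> [-4, -12, -36, -108, -324]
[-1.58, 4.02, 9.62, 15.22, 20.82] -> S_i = -1.58 + 5.60*i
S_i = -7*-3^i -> [-7, 21, -63, 189, -567]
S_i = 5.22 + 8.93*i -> [5.22, 14.15, 23.08, 32.01, 40.94]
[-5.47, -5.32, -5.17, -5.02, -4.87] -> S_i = -5.47 + 0.15*i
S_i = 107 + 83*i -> [107, 190, 273, 356, 439]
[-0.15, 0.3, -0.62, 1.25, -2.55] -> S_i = -0.15*(-2.03)^i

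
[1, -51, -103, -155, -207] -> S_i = 1 + -52*i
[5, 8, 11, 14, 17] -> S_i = 5 + 3*i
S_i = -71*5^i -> [-71, -355, -1775, -8875, -44375]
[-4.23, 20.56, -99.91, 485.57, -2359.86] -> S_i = -4.23*(-4.86)^i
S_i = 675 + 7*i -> [675, 682, 689, 696, 703]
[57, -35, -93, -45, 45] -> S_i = Random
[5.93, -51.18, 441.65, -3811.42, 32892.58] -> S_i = 5.93*(-8.63)^i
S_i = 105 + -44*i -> [105, 61, 17, -27, -71]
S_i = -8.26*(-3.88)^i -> [-8.26, 32.05, -124.35, 482.48, -1872.0]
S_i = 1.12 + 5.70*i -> [1.12, 6.82, 12.52, 18.22, 23.92]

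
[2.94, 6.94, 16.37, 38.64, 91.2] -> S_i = 2.94*2.36^i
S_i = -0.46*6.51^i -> [-0.46, -2.99, -19.49, -126.91, -826.19]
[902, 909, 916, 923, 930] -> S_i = 902 + 7*i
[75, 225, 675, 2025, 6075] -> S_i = 75*3^i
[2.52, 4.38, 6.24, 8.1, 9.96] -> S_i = 2.52 + 1.86*i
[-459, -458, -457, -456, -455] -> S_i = -459 + 1*i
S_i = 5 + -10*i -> [5, -5, -15, -25, -35]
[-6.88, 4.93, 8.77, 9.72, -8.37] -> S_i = Random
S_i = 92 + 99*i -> [92, 191, 290, 389, 488]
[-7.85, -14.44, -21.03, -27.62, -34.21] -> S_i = -7.85 + -6.59*i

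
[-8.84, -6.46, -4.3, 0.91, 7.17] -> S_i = Random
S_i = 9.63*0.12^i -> [9.63, 1.16, 0.14, 0.02, 0.0]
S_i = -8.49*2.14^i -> [-8.49, -18.17, -38.88, -83.2, -178.06]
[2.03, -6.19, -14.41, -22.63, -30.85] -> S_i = 2.03 + -8.22*i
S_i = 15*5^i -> [15, 75, 375, 1875, 9375]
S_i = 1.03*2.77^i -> [1.03, 2.85, 7.9, 21.89, 60.64]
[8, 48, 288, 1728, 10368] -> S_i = 8*6^i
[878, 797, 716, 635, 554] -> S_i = 878 + -81*i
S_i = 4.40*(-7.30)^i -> [4.4, -32.12, 234.48, -1711.67, 12495.23]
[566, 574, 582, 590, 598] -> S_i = 566 + 8*i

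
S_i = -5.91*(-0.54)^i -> [-5.91, 3.19, -1.72, 0.93, -0.5]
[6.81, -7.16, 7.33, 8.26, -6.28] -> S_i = Random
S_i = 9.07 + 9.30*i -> [9.07, 18.37, 27.67, 36.97, 46.27]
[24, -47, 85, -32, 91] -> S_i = Random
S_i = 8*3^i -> [8, 24, 72, 216, 648]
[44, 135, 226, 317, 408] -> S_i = 44 + 91*i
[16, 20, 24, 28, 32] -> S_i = 16 + 4*i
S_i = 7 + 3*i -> [7, 10, 13, 16, 19]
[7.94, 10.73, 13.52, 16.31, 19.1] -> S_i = 7.94 + 2.79*i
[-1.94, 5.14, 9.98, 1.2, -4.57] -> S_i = Random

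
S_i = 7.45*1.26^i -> [7.45, 9.39, 11.83, 14.9, 18.78]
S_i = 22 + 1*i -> [22, 23, 24, 25, 26]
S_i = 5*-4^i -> [5, -20, 80, -320, 1280]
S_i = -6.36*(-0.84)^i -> [-6.36, 5.34, -4.49, 3.77, -3.17]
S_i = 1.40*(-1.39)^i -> [1.4, -1.95, 2.7, -3.76, 5.23]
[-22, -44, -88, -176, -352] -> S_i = -22*2^i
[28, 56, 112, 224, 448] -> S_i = 28*2^i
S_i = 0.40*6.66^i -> [0.4, 2.66, 17.74, 118.16, 786.97]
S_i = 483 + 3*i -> [483, 486, 489, 492, 495]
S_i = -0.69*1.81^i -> [-0.69, -1.25, -2.26, -4.09, -7.41]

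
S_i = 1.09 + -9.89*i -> [1.09, -8.8, -18.69, -28.58, -38.47]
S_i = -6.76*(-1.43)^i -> [-6.76, 9.67, -13.82, 19.77, -28.27]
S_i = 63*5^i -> [63, 315, 1575, 7875, 39375]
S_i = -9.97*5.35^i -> [-9.97, -53.34, -285.37, -1526.71, -8167.9]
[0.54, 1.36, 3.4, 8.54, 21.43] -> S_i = 0.54*2.51^i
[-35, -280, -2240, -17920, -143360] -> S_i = -35*8^i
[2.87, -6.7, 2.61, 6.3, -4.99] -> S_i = Random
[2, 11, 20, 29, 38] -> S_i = 2 + 9*i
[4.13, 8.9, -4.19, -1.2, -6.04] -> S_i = Random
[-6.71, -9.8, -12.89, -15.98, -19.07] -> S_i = -6.71 + -3.09*i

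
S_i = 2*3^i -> [2, 6, 18, 54, 162]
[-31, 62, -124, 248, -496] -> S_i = -31*-2^i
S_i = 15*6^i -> [15, 90, 540, 3240, 19440]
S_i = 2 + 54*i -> [2, 56, 110, 164, 218]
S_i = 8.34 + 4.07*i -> [8.34, 12.41, 16.48, 20.55, 24.62]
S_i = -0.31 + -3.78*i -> [-0.31, -4.09, -7.87, -11.65, -15.43]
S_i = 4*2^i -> [4, 8, 16, 32, 64]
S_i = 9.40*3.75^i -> [9.4, 35.25, 132.19, 495.7, 1858.89]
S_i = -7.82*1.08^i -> [-7.82, -8.45, -9.12, -9.85, -10.64]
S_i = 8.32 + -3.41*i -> [8.32, 4.91, 1.5, -1.91, -5.32]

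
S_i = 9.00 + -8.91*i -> [9.0, 0.09, -8.82, -17.73, -26.64]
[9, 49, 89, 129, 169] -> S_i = 9 + 40*i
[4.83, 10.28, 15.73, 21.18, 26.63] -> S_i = 4.83 + 5.45*i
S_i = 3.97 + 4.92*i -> [3.97, 8.89, 13.81, 18.73, 23.65]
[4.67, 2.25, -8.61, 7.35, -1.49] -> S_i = Random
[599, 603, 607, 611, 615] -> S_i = 599 + 4*i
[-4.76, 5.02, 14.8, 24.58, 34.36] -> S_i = -4.76 + 9.78*i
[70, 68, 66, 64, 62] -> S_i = 70 + -2*i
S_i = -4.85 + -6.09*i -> [-4.85, -10.94, -17.03, -23.12, -29.21]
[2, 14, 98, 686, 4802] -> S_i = 2*7^i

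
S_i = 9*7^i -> [9, 63, 441, 3087, 21609]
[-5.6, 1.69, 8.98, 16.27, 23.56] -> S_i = -5.60 + 7.29*i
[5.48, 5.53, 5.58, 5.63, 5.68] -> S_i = 5.48 + 0.05*i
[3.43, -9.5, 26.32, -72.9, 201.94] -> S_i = 3.43*(-2.77)^i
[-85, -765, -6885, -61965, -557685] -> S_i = -85*9^i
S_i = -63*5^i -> [-63, -315, -1575, -7875, -39375]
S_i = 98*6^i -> [98, 588, 3528, 21168, 127008]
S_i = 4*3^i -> [4, 12, 36, 108, 324]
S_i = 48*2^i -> [48, 96, 192, 384, 768]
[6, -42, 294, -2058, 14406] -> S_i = 6*-7^i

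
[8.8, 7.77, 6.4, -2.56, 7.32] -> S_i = Random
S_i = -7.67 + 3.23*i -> [-7.67, -4.44, -1.21, 2.02, 5.25]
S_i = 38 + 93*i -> [38, 131, 224, 317, 410]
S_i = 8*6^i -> [8, 48, 288, 1728, 10368]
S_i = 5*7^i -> [5, 35, 245, 1715, 12005]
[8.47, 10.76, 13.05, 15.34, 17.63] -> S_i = 8.47 + 2.29*i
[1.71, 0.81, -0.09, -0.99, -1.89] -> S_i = 1.71 + -0.90*i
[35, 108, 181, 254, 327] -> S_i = 35 + 73*i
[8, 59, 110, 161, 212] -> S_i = 8 + 51*i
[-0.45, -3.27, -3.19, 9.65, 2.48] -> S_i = Random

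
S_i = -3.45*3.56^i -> [-3.45, -12.28, -43.72, -155.66, -554.14]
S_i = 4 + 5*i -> [4, 9, 14, 19, 24]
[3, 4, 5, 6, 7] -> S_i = 3 + 1*i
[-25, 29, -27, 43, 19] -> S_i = Random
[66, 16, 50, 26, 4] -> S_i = Random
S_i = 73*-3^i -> [73, -219, 657, -1971, 5913]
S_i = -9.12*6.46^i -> [-9.12, -58.92, -380.59, -2458.63, -15882.72]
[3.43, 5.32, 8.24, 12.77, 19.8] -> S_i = 3.43*1.55^i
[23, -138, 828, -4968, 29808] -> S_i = 23*-6^i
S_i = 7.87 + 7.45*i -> [7.87, 15.32, 22.77, 30.22, 37.67]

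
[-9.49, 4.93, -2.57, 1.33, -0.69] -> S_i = -9.49*(-0.52)^i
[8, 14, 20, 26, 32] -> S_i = 8 + 6*i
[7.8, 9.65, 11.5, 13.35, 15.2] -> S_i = 7.80 + 1.85*i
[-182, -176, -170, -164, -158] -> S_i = -182 + 6*i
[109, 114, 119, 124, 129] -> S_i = 109 + 5*i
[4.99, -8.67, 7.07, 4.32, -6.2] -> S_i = Random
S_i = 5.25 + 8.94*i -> [5.25, 14.19, 23.13, 32.07, 41.01]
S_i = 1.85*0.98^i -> [1.85, 1.81, 1.78, 1.74, 1.71]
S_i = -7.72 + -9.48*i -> [-7.72, -17.2, -26.68, -36.16, -45.64]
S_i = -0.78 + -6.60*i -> [-0.78, -7.38, -13.98, -20.58, -27.18]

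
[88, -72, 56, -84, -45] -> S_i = Random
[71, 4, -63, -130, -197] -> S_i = 71 + -67*i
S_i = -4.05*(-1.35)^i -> [-4.05, 5.47, -7.38, 9.96, -13.45]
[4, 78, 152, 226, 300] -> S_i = 4 + 74*i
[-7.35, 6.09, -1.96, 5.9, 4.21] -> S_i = Random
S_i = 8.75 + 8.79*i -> [8.75, 17.54, 26.33, 35.12, 43.91]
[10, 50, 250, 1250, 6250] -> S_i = 10*5^i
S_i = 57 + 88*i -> [57, 145, 233, 321, 409]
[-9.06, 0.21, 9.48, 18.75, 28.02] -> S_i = -9.06 + 9.27*i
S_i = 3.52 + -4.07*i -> [3.52, -0.55, -4.62, -8.69, -12.76]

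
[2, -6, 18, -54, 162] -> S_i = 2*-3^i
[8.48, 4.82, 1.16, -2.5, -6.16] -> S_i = 8.48 + -3.66*i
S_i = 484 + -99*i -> [484, 385, 286, 187, 88]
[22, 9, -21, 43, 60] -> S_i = Random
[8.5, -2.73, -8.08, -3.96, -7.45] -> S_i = Random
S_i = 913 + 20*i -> [913, 933, 953, 973, 993]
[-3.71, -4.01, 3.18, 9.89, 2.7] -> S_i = Random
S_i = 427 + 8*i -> [427, 435, 443, 451, 459]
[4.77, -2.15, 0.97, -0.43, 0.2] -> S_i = 4.77*(-0.45)^i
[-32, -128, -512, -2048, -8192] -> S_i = -32*4^i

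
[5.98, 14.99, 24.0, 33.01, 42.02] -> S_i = 5.98 + 9.01*i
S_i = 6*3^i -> [6, 18, 54, 162, 486]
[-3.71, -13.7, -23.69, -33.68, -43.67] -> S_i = -3.71 + -9.99*i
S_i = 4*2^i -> [4, 8, 16, 32, 64]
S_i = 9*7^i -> [9, 63, 441, 3087, 21609]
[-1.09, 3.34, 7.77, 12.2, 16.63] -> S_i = -1.09 + 4.43*i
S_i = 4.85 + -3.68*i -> [4.85, 1.17, -2.51, -6.19, -9.87]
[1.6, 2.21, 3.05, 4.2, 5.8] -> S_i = 1.60*1.38^i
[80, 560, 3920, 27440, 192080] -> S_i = 80*7^i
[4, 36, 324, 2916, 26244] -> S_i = 4*9^i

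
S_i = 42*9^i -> [42, 378, 3402, 30618, 275562]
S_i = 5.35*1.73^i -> [5.35, 9.26, 16.01, 27.7, 47.92]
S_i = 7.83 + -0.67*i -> [7.83, 7.16, 6.49, 5.82, 5.15]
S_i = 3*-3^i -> [3, -9, 27, -81, 243]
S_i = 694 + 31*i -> [694, 725, 756, 787, 818]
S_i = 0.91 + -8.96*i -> [0.91, -8.05, -17.01, -25.97, -34.93]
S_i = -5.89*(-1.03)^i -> [-5.89, 6.07, -6.25, 6.44, -6.63]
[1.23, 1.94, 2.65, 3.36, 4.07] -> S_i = 1.23 + 0.71*i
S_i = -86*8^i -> [-86, -688, -5504, -44032, -352256]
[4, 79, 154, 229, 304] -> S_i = 4 + 75*i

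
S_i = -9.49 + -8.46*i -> [-9.49, -17.95, -26.41, -34.87, -43.33]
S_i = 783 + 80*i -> [783, 863, 943, 1023, 1103]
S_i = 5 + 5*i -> [5, 10, 15, 20, 25]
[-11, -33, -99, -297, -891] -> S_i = -11*3^i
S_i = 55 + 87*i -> [55, 142, 229, 316, 403]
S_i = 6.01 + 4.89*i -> [6.01, 10.9, 15.79, 20.68, 25.57]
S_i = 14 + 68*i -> [14, 82, 150, 218, 286]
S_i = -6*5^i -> [-6, -30, -150, -750, -3750]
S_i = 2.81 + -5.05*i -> [2.81, -2.24, -7.29, -12.34, -17.39]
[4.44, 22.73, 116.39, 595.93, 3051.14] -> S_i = 4.44*5.12^i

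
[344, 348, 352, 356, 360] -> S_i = 344 + 4*i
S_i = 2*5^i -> [2, 10, 50, 250, 1250]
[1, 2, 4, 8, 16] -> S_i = 1*2^i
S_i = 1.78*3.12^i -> [1.78, 5.55, 17.33, 54.06, 168.67]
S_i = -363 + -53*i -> [-363, -416, -469, -522, -575]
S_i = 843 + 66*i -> [843, 909, 975, 1041, 1107]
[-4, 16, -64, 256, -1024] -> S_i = -4*-4^i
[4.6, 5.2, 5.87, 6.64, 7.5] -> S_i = 4.60*1.13^i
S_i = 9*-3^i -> [9, -27, 81, -243, 729]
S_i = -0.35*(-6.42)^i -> [-0.35, 2.25, -14.43, 92.61, -594.58]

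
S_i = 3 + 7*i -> [3, 10, 17, 24, 31]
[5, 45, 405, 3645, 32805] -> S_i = 5*9^i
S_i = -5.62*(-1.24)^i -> [-5.62, 6.97, -8.64, 10.72, -13.29]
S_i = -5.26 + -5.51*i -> [-5.26, -10.77, -16.28, -21.79, -27.3]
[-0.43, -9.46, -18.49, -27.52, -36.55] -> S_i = -0.43 + -9.03*i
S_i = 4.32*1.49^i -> [4.32, 6.44, 9.59, 14.29, 21.29]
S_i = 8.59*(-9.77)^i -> [8.59, -83.92, 819.94, -8010.82, 78265.69]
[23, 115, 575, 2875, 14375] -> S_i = 23*5^i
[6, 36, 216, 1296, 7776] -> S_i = 6*6^i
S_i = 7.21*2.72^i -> [7.21, 19.61, 53.34, 145.09, 394.65]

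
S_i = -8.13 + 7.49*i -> [-8.13, -0.64, 6.85, 14.34, 21.83]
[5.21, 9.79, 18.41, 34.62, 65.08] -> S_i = 5.21*1.88^i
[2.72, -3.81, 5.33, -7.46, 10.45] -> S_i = 2.72*(-1.40)^i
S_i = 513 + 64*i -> [513, 577, 641, 705, 769]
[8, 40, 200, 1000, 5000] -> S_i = 8*5^i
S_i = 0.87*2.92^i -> [0.87, 2.54, 7.42, 21.66, 63.25]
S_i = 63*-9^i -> [63, -567, 5103, -45927, 413343]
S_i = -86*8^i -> [-86, -688, -5504, -44032, -352256]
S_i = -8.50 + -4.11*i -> [-8.5, -12.61, -16.72, -20.83, -24.94]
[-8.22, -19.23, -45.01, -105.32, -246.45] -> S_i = -8.22*2.34^i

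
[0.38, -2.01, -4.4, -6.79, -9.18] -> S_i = 0.38 + -2.39*i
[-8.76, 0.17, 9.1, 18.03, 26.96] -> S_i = -8.76 + 8.93*i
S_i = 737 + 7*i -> [737, 744, 751, 758, 765]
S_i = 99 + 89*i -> [99, 188, 277, 366, 455]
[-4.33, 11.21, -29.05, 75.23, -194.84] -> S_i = -4.33*(-2.59)^i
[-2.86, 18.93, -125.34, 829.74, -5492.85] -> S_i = -2.86*(-6.62)^i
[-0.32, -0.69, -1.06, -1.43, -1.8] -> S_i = -0.32 + -0.37*i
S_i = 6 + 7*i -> [6, 13, 20, 27, 34]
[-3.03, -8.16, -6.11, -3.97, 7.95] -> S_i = Random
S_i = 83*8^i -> [83, 664, 5312, 42496, 339968]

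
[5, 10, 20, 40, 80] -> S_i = 5*2^i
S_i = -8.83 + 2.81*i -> [-8.83, -6.02, -3.21, -0.4, 2.41]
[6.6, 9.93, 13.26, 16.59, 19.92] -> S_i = 6.60 + 3.33*i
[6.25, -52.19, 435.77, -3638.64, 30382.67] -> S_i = 6.25*(-8.35)^i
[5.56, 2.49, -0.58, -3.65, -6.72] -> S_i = 5.56 + -3.07*i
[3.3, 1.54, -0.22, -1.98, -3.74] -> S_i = 3.30 + -1.76*i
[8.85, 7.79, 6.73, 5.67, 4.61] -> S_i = 8.85 + -1.06*i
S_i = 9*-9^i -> [9, -81, 729, -6561, 59049]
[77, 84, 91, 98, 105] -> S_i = 77 + 7*i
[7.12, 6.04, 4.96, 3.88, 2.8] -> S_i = 7.12 + -1.08*i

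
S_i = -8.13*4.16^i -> [-8.13, -33.82, -140.69, -585.29, -2434.8]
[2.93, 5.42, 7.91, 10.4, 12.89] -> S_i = 2.93 + 2.49*i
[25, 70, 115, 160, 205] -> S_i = 25 + 45*i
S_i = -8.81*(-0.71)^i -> [-8.81, 6.26, -4.44, 3.15, -2.24]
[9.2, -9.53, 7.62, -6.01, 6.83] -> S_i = Random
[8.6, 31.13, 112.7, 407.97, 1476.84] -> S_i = 8.60*3.62^i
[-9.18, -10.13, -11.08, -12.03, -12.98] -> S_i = -9.18 + -0.95*i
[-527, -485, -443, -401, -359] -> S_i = -527 + 42*i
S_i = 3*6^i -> [3, 18, 108, 648, 3888]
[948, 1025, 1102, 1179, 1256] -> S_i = 948 + 77*i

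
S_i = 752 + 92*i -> [752, 844, 936, 1028, 1120]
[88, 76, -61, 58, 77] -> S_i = Random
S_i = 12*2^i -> [12, 24, 48, 96, 192]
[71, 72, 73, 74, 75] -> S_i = 71 + 1*i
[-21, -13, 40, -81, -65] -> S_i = Random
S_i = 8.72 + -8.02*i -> [8.72, 0.7, -7.32, -15.34, -23.36]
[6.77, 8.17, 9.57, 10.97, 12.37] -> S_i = 6.77 + 1.40*i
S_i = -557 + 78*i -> [-557, -479, -401, -323, -245]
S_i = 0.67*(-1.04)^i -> [0.67, -0.7, 0.72, -0.75, 0.78]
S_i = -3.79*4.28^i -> [-3.79, -16.22, -69.43, -297.15, -1271.79]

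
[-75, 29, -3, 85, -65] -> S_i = Random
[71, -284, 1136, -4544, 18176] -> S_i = 71*-4^i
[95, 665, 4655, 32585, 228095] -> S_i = 95*7^i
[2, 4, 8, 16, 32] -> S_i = 2*2^i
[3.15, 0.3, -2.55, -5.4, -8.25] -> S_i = 3.15 + -2.85*i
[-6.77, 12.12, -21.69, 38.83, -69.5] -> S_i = -6.77*(-1.79)^i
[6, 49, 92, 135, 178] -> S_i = 6 + 43*i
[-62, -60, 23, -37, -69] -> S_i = Random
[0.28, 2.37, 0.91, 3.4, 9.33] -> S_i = Random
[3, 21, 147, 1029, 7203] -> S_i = 3*7^i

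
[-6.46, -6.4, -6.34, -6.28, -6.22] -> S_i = -6.46 + 0.06*i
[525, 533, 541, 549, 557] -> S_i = 525 + 8*i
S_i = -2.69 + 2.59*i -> [-2.69, -0.1, 2.49, 5.08, 7.67]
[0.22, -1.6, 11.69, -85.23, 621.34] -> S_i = 0.22*(-7.29)^i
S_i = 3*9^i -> [3, 27, 243, 2187, 19683]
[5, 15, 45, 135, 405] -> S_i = 5*3^i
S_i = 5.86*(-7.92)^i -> [5.86, -46.41, 367.58, -2911.21, 23056.76]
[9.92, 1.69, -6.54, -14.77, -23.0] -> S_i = 9.92 + -8.23*i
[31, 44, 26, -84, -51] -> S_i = Random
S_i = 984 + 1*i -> [984, 985, 986, 987, 988]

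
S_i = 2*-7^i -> [2, -14, 98, -686, 4802]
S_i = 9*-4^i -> [9, -36, 144, -576, 2304]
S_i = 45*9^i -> [45, 405, 3645, 32805, 295245]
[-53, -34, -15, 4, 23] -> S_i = -53 + 19*i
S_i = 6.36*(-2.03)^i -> [6.36, -12.91, 26.21, -53.2, 108.0]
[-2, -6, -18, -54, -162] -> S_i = -2*3^i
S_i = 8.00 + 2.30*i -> [8.0, 10.3, 12.6, 14.9, 17.2]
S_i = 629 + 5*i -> [629, 634, 639, 644, 649]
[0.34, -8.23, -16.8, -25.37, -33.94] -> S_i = 0.34 + -8.57*i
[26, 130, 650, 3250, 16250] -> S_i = 26*5^i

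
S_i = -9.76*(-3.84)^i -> [-9.76, 37.48, -143.92, 552.64, -2122.14]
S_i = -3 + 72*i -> [-3, 69, 141, 213, 285]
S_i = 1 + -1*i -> [1, 0, -1, -2, -3]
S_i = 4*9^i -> [4, 36, 324, 2916, 26244]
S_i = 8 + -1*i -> [8, 7, 6, 5, 4]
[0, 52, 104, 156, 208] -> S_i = 0 + 52*i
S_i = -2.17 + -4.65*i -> [-2.17, -6.82, -11.47, -16.12, -20.77]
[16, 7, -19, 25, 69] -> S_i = Random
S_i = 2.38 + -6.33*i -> [2.38, -3.95, -10.28, -16.61, -22.94]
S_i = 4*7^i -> [4, 28, 196, 1372, 9604]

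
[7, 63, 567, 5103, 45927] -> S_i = 7*9^i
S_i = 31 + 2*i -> [31, 33, 35, 37, 39]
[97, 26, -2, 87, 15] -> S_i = Random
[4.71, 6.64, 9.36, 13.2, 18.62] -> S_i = 4.71*1.41^i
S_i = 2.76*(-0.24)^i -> [2.76, -0.66, 0.16, -0.04, 0.01]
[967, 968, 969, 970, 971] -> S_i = 967 + 1*i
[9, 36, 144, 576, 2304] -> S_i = 9*4^i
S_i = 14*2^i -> [14, 28, 56, 112, 224]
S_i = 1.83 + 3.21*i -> [1.83, 5.04, 8.25, 11.46, 14.67]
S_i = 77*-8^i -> [77, -616, 4928, -39424, 315392]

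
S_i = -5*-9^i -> [-5, 45, -405, 3645, -32805]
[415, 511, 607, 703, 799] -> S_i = 415 + 96*i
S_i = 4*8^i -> [4, 32, 256, 2048, 16384]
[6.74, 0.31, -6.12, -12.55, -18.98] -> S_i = 6.74 + -6.43*i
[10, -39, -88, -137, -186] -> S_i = 10 + -49*i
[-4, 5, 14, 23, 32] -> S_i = -4 + 9*i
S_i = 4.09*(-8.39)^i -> [4.09, -34.32, 287.9, -2415.51, 20266.15]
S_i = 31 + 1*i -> [31, 32, 33, 34, 35]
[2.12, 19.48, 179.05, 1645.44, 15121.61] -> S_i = 2.12*9.19^i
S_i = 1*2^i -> [1, 2, 4, 8, 16]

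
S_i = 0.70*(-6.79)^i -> [0.7, -4.75, 32.27, -219.13, 1487.91]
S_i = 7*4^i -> [7, 28, 112, 448, 1792]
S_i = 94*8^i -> [94, 752, 6016, 48128, 385024]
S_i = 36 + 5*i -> [36, 41, 46, 51, 56]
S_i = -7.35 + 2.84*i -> [-7.35, -4.51, -1.67, 1.17, 4.01]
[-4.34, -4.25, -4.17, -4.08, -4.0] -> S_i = -4.34*0.98^i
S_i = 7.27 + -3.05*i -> [7.27, 4.22, 1.17, -1.88, -4.93]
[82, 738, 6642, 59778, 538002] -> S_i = 82*9^i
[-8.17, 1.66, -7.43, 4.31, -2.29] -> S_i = Random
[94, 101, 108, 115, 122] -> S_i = 94 + 7*i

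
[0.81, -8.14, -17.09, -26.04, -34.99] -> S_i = 0.81 + -8.95*i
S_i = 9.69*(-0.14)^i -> [9.69, -1.36, 0.19, -0.03, 0.0]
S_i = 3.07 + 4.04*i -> [3.07, 7.11, 11.15, 15.19, 19.23]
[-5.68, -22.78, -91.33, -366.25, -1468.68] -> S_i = -5.68*4.01^i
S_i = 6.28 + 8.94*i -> [6.28, 15.22, 24.16, 33.1, 42.04]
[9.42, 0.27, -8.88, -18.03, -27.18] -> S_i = 9.42 + -9.15*i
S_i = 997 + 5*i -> [997, 1002, 1007, 1012, 1017]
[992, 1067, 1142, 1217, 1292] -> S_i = 992 + 75*i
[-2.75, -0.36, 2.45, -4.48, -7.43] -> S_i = Random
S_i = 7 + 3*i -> [7, 10, 13, 16, 19]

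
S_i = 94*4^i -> [94, 376, 1504, 6016, 24064]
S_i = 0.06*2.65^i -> [0.06, 0.16, 0.42, 1.12, 2.96]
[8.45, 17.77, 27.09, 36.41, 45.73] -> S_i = 8.45 + 9.32*i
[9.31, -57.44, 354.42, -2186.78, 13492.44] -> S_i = 9.31*(-6.17)^i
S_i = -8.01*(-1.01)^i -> [-8.01, 8.09, -8.17, 8.25, -8.34]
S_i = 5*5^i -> [5, 25, 125, 625, 3125]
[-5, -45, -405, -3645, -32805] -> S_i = -5*9^i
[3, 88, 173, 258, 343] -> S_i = 3 + 85*i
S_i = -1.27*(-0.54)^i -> [-1.27, 0.69, -0.37, 0.2, -0.11]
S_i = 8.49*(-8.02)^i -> [8.49, -68.09, 546.08, -4379.56, 35124.1]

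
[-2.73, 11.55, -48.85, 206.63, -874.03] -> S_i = -2.73*(-4.23)^i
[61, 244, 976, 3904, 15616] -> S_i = 61*4^i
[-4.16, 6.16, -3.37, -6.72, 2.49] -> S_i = Random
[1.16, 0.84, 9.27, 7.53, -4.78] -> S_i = Random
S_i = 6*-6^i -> [6, -36, 216, -1296, 7776]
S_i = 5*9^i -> [5, 45, 405, 3645, 32805]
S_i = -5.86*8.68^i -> [-5.86, -50.86, -441.51, -3832.28, -33264.16]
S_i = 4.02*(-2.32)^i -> [4.02, -9.33, 21.64, -50.2, 116.46]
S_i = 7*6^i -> [7, 42, 252, 1512, 9072]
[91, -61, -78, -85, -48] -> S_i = Random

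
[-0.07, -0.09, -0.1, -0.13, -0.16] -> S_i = -0.07*1.22^i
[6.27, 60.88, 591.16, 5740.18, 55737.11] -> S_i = 6.27*9.71^i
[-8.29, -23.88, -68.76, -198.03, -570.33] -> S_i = -8.29*2.88^i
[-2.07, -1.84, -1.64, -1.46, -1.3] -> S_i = -2.07*0.89^i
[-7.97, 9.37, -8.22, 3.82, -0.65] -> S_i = Random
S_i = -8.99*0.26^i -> [-8.99, -2.34, -0.61, -0.16, -0.04]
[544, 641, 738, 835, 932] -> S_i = 544 + 97*i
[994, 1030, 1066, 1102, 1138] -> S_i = 994 + 36*i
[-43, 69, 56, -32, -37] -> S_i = Random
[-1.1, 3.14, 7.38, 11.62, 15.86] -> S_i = -1.10 + 4.24*i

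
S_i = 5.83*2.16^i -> [5.83, 12.59, 27.2, 58.75, 126.91]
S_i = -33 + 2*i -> [-33, -31, -29, -27, -25]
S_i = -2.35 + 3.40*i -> [-2.35, 1.05, 4.45, 7.85, 11.25]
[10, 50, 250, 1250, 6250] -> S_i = 10*5^i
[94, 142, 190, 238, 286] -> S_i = 94 + 48*i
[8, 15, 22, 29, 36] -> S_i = 8 + 7*i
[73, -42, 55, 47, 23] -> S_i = Random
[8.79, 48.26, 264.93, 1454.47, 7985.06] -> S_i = 8.79*5.49^i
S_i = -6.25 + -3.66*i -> [-6.25, -9.91, -13.57, -17.23, -20.89]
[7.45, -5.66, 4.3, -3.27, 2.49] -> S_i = 7.45*(-0.76)^i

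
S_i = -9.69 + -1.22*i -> [-9.69, -10.91, -12.13, -13.35, -14.57]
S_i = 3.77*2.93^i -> [3.77, 11.05, 32.37, 94.83, 277.85]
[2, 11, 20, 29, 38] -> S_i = 2 + 9*i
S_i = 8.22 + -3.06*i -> [8.22, 5.16, 2.1, -0.96, -4.02]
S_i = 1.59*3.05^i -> [1.59, 4.85, 14.79, 45.11, 137.59]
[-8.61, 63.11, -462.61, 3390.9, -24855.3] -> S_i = -8.61*(-7.33)^i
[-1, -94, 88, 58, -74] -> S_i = Random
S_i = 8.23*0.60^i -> [8.23, 4.94, 2.96, 1.78, 1.07]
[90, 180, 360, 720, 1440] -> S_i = 90*2^i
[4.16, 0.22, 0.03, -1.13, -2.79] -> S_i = Random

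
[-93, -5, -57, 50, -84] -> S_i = Random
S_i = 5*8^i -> [5, 40, 320, 2560, 20480]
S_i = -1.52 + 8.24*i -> [-1.52, 6.72, 14.96, 23.2, 31.44]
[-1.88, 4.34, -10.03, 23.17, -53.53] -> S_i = -1.88*(-2.31)^i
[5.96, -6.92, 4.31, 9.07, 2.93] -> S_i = Random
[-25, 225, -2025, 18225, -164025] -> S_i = -25*-9^i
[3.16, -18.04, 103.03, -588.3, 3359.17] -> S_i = 3.16*(-5.71)^i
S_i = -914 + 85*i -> [-914, -829, -744, -659, -574]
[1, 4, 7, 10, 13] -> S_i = 1 + 3*i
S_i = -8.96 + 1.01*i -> [-8.96, -7.95, -6.94, -5.93, -4.92]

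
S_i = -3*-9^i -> [-3, 27, -243, 2187, -19683]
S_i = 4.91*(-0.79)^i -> [4.91, -3.88, 3.06, -2.42, 1.91]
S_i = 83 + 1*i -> [83, 84, 85, 86, 87]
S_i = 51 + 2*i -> [51, 53, 55, 57, 59]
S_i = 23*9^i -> [23, 207, 1863, 16767, 150903]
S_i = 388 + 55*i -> [388, 443, 498, 553, 608]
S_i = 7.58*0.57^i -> [7.58, 4.32, 2.46, 1.4, 0.8]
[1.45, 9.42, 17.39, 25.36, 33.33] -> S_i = 1.45 + 7.97*i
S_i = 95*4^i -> [95, 380, 1520, 6080, 24320]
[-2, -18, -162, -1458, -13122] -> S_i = -2*9^i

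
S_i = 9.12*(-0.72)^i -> [9.12, -6.57, 4.73, -3.4, 2.45]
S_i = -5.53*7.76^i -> [-5.53, -42.91, -333.0, -2584.11, -20052.66]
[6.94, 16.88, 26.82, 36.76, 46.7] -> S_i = 6.94 + 9.94*i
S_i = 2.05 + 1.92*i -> [2.05, 3.97, 5.89, 7.81, 9.73]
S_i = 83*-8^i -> [83, -664, 5312, -42496, 339968]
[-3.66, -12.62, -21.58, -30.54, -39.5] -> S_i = -3.66 + -8.96*i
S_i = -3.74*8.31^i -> [-3.74, -31.08, -258.27, -2146.22, -17835.11]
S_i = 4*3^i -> [4, 12, 36, 108, 324]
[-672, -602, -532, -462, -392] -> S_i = -672 + 70*i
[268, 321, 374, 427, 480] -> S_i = 268 + 53*i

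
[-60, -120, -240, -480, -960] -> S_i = -60*2^i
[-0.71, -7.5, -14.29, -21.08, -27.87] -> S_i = -0.71 + -6.79*i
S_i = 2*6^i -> [2, 12, 72, 432, 2592]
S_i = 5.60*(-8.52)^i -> [5.6, -47.71, 406.51, -3463.43, 29508.45]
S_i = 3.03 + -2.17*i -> [3.03, 0.86, -1.31, -3.48, -5.65]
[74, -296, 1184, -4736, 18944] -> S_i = 74*-4^i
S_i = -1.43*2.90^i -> [-1.43, -4.15, -12.03, -34.88, -101.14]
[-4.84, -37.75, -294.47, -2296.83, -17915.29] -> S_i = -4.84*7.80^i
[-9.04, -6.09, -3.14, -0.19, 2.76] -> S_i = -9.04 + 2.95*i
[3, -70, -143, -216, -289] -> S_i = 3 + -73*i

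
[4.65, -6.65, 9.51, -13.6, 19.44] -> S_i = 4.65*(-1.43)^i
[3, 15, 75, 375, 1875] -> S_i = 3*5^i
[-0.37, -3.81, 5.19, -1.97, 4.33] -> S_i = Random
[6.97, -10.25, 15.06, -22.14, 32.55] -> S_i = 6.97*(-1.47)^i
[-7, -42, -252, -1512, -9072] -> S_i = -7*6^i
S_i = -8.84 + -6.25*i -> [-8.84, -15.09, -21.34, -27.59, -33.84]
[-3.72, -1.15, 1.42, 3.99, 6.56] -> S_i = -3.72 + 2.57*i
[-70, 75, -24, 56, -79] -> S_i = Random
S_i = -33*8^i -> [-33, -264, -2112, -16896, -135168]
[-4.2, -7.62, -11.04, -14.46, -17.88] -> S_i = -4.20 + -3.42*i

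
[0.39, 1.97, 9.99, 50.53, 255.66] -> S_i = 0.39*5.06^i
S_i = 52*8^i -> [52, 416, 3328, 26624, 212992]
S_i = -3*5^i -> [-3, -15, -75, -375, -1875]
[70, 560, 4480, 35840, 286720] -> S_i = 70*8^i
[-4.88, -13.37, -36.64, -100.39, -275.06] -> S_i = -4.88*2.74^i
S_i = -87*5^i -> [-87, -435, -2175, -10875, -54375]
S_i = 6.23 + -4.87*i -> [6.23, 1.36, -3.51, -8.38, -13.25]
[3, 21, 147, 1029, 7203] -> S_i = 3*7^i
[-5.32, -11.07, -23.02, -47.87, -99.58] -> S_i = -5.32*2.08^i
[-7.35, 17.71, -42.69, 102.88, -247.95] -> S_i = -7.35*(-2.41)^i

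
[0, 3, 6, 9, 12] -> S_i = 0 + 3*i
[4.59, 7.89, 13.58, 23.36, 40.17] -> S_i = 4.59*1.72^i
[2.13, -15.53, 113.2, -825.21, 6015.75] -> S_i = 2.13*(-7.29)^i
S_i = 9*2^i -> [9, 18, 36, 72, 144]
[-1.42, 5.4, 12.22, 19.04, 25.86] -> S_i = -1.42 + 6.82*i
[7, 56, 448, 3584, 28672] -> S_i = 7*8^i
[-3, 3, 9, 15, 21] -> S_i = -3 + 6*i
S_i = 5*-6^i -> [5, -30, 180, -1080, 6480]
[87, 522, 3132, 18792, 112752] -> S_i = 87*6^i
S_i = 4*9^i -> [4, 36, 324, 2916, 26244]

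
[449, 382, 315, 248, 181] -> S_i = 449 + -67*i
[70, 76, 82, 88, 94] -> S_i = 70 + 6*i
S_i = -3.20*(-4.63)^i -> [-3.2, 14.82, -68.6, 317.61, -1470.53]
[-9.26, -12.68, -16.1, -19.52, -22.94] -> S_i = -9.26 + -3.42*i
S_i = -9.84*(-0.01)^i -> [-9.84, 0.1, -0.0, 0.0, -0.0]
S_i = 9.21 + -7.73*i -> [9.21, 1.48, -6.25, -13.98, -21.71]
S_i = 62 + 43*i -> [62, 105, 148, 191, 234]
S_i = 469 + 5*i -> [469, 474, 479, 484, 489]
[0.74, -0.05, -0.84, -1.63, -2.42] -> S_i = 0.74 + -0.79*i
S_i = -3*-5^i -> [-3, 15, -75, 375, -1875]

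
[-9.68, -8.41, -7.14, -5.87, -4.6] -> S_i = -9.68 + 1.27*i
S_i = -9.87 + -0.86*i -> [-9.87, -10.73, -11.59, -12.45, -13.31]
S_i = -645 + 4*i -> [-645, -641, -637, -633, -629]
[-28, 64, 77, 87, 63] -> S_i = Random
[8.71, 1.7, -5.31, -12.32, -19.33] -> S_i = 8.71 + -7.01*i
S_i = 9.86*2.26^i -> [9.86, 22.28, 50.36, 113.82, 257.22]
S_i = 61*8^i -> [61, 488, 3904, 31232, 249856]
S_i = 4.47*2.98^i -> [4.47, 13.32, 39.7, 118.29, 352.51]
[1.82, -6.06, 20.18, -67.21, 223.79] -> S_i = 1.82*(-3.33)^i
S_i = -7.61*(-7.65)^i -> [-7.61, 58.22, -445.36, 3406.98, -26063.36]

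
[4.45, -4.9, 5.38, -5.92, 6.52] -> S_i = 4.45*(-1.10)^i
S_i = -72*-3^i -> [-72, 216, -648, 1944, -5832]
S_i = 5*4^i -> [5, 20, 80, 320, 1280]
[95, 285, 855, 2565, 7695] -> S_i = 95*3^i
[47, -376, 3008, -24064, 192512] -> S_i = 47*-8^i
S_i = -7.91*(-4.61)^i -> [-7.91, 36.47, -168.1, 774.96, -3572.57]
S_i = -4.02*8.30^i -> [-4.02, -33.37, -276.94, -2298.58, -19078.25]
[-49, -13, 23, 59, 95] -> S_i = -49 + 36*i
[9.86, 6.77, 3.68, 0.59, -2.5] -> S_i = 9.86 + -3.09*i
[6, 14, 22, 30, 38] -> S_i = 6 + 8*i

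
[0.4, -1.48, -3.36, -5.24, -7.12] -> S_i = 0.40 + -1.88*i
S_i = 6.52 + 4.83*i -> [6.52, 11.35, 16.18, 21.01, 25.84]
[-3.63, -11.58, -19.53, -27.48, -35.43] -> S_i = -3.63 + -7.95*i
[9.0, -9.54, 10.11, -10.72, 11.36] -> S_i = 9.00*(-1.06)^i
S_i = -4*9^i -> [-4, -36, -324, -2916, -26244]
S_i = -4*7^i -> [-4, -28, -196, -1372, -9604]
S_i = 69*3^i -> [69, 207, 621, 1863, 5589]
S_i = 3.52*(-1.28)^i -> [3.52, -4.51, 5.77, -7.38, 9.45]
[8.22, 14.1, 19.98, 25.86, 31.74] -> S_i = 8.22 + 5.88*i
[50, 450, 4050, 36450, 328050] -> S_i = 50*9^i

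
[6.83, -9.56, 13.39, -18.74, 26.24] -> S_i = 6.83*(-1.40)^i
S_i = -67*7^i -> [-67, -469, -3283, -22981, -160867]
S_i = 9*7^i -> [9, 63, 441, 3087, 21609]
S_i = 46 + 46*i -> [46, 92, 138, 184, 230]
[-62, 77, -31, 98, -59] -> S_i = Random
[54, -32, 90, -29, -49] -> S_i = Random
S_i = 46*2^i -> [46, 92, 184, 368, 736]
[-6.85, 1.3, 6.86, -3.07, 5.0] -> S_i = Random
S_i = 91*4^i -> [91, 364, 1456, 5824, 23296]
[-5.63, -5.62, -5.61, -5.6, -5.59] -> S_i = -5.63 + 0.01*i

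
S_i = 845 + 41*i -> [845, 886, 927, 968, 1009]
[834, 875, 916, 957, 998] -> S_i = 834 + 41*i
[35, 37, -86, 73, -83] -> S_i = Random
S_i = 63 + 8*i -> [63, 71, 79, 87, 95]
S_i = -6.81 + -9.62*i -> [-6.81, -16.43, -26.05, -35.67, -45.29]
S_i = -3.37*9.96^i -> [-3.37, -33.57, -334.31, -3329.72, -33164.03]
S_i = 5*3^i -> [5, 15, 45, 135, 405]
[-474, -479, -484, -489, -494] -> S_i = -474 + -5*i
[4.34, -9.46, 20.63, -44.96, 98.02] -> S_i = 4.34*(-2.18)^i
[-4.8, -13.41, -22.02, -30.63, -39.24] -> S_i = -4.80 + -8.61*i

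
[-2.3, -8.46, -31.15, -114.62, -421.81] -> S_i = -2.30*3.68^i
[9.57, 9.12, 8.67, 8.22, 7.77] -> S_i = 9.57 + -0.45*i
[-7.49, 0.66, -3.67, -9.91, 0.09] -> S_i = Random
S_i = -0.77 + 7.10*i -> [-0.77, 6.33, 13.43, 20.53, 27.63]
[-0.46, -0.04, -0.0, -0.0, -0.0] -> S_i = -0.46*0.08^i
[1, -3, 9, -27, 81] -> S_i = 1*-3^i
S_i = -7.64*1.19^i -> [-7.64, -9.09, -10.82, -12.87, -15.32]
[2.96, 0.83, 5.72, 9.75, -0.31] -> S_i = Random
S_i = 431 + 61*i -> [431, 492, 553, 614, 675]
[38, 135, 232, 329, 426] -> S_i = 38 + 97*i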